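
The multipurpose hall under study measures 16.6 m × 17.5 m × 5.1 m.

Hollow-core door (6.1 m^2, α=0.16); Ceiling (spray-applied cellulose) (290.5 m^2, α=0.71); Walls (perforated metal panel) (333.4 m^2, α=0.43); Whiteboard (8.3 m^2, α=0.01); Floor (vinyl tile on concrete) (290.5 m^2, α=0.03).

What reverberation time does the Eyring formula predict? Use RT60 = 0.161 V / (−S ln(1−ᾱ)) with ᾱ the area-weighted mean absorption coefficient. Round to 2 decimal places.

Total surface area S = 6.1 + 290.5 + 333.4 + 8.3 + 290.5 = 928.8 m^2.
Σ(Sᵢαᵢ) = 6.1·0.16 + 290.5·0.71 + 333.4·0.43 + 8.3·0.01 + 290.5·0.03 = 359.391.
Mean coefficient ᾱ = A/S = 0.3869.
−S·ln(1−ᾱ) = −928.8 × ln(1 − 0.3869) = 454.394.
V = 16.6 × 17.5 × 5.1 = 1481.55 m³.
RT60 = 0.161 × 1481.55 / 454.394 = 0.52 s.

0.52 seconds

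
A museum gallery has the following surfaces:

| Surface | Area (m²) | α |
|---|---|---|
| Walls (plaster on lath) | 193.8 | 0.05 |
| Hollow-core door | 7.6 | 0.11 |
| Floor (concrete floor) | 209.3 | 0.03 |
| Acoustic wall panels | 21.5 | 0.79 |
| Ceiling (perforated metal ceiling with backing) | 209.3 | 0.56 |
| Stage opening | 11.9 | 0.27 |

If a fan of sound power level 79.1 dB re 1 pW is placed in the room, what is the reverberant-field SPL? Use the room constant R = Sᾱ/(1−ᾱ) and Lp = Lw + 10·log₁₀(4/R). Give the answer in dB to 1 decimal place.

62.1 dB

Σ(Sᵢαᵢ) = 193.8·0.05 + 7.6·0.11 + 209.3·0.03 + 21.5·0.79 + 209.3·0.56 + 11.9·0.27 = 154.211; total area S = 653.4 m².
ᾱ = 0.2360, so room constant R = A/(1−ᾱ) = 201.847 m².
Lp = 79.1 + 10·log₁₀(4/201.847) = 79.1 + (-17.03) = 62.1 dB.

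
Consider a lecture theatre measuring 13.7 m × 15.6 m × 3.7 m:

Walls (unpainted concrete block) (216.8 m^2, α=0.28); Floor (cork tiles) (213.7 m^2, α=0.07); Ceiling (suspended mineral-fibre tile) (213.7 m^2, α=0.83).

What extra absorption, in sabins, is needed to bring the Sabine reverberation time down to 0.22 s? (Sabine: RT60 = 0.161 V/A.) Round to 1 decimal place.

Equivalent absorption area: A₁ = 216.8*0.28 + 213.7*0.07 + 213.7*0.83 = 253.034 m^2.
For T = 0.22 s, need A₂ = 0.161·V/T = 0.161·790.764/0.22 = 578.695 sabins.
ΔA = A₂ − A₁ = 578.695 − 253.034 = 325.7 sabins.

325.7 sabins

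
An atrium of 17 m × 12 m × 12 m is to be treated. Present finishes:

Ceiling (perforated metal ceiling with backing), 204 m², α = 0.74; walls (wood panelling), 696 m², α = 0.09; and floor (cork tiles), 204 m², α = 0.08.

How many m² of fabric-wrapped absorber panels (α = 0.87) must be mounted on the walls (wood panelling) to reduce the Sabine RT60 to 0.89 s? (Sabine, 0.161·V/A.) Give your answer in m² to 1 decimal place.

273.0

Equivalent absorption area: A₁ = 204*0.74 + 696*0.09 + 204*0.08 = 229.920 m².
Required A₂ = 0.161·2448/0.89 = 442.840 sabins.
Absorption to add: 442.840 − 229.920 = 212.920 sabins.
Net gain per m²: Δα = 0.87 − 0.09 = 0.78.
Area = ΔA/Δα = 212.920/0.78 = 273.0 m².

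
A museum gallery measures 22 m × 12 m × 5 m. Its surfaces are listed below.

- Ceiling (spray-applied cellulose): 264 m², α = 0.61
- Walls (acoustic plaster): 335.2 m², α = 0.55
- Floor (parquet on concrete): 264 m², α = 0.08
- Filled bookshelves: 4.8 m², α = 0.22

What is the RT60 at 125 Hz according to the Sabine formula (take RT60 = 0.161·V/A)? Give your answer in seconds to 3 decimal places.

Equivalent absorption area: A = 264×0.61 + 335.2×0.55 + 264×0.08 + 4.8×0.22 = 367.576 m².
V = 22·12·5 = 1320 m³.
T = 0.161 V/A = 0.161·1320/367.576 = 0.578 s.

0.578 seconds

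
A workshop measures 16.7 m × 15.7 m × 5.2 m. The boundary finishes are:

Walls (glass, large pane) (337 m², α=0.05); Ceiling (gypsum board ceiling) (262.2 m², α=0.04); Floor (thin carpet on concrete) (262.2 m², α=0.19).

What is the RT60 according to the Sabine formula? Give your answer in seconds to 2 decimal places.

Summing Sᵢαᵢ: 16.850 + 10.488 + 49.818 → A = 77.156 sabins.
Room volume: 1363.388 m³.
T = 0.161 V/A = 0.161·1363.388/77.156 = 2.84 s.

2.84 sec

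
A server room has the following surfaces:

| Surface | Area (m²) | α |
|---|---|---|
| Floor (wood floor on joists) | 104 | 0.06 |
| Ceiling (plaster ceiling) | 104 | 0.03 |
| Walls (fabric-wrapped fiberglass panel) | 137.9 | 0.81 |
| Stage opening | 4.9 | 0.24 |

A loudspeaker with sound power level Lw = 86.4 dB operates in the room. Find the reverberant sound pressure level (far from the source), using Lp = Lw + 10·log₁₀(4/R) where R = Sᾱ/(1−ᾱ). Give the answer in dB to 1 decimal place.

69.7 dB

A = 122.235 sabins; S = 350.8 m².
ᾱ = 122.235/350.8 = 0.3484; R = Sᾱ/(1−ᾱ) = 122.235/(1−0.3484) = 187.592 m².
Lp = Lw + 10 log₁₀(4/R) = 86.4 -16.71 = 69.7 dB.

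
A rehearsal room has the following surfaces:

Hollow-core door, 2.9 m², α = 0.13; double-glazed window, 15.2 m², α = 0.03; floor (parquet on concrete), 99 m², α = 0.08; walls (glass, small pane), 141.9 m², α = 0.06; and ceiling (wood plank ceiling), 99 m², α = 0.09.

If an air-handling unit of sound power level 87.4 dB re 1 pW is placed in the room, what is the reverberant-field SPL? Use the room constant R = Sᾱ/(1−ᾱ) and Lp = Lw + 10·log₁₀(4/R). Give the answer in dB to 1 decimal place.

Σ(Sᵢαᵢ) = 2.9×0.13 + 15.2×0.03 + 99×0.08 + 141.9×0.06 + 99×0.09 = 26.177; total area S = 358.0 m².
ᾱ = 26.177/358.0 = 0.0731; R = Sᾱ/(1−ᾱ) = 26.177/(1−0.0731) = 28.241 m².
Lp = Lw + 10 log₁₀(4/R) = 87.4 -8.49 = 78.9 dB.

78.9 dB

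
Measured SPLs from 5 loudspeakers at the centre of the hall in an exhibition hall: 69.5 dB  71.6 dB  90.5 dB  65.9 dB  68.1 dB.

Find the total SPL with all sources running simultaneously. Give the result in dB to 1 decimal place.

Σ 10^(Lᵢ/10) = 1.156e+09.
L_total = 10·log₁₀(1.156e+09) = 90.6 dB.

90.6 dB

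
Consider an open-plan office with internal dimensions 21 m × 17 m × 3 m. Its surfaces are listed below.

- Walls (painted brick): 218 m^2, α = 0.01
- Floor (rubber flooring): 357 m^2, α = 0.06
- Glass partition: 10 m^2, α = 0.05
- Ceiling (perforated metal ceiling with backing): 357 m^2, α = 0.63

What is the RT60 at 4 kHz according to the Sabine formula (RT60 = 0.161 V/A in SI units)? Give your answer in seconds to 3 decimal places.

0.692 s

A = Σ Sᵢαᵢ = 218×0.01 + 357×0.06 + 10×0.05 + 357×0.63 = 249.010 sabins.
Volume V = 21 × 17 × 3 = 1071 m³.
RT60 = 0.161 · V / A = 0.161 × 1071 / 249.010 = 0.692 s.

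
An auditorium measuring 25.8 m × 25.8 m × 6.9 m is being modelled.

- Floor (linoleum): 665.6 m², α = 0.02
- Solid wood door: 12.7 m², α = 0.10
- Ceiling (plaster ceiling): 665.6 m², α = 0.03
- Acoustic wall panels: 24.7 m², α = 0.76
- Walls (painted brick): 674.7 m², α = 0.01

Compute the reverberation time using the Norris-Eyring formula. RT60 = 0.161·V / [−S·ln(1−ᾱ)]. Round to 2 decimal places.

Total surface area S = 665.6 + 12.7 + 665.6 + 24.7 + 674.7 = 2043.3 m².
Σ(Sᵢαᵢ) = 665.6·0.02 + 12.7·0.10 + 665.6·0.03 + 24.7·0.76 + 674.7·0.01 = 60.069.
Mean coefficient ᾱ = A/S = 0.0294.
Eyring denominator: −S ln(1−ᾱ) = 60.974.
V = 25.8 × 25.8 × 6.9 = 4592.916 m³.
T = 0.161·V/[−S·ln(1−ᾱ)] = 0.161·4592.916/60.974 = 12.13 s.

12.13 sec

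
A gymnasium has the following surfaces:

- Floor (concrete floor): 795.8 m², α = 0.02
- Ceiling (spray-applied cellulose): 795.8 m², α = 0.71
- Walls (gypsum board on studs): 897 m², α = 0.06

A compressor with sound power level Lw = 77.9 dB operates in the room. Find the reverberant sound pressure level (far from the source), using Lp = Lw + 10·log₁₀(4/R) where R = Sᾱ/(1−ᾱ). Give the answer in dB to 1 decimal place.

54.6 dB

Σ(Sᵢαᵢ) = 795.8×0.02 + 795.8×0.71 + 897×0.06 = 634.754; total area S = 2488.6 m².
ᾱ = 0.2551, so room constant R = A/(1−ᾱ) = 852.133 m².
Lp = Lw + 10 log₁₀(4/R) = 77.9 -23.28 = 54.6 dB.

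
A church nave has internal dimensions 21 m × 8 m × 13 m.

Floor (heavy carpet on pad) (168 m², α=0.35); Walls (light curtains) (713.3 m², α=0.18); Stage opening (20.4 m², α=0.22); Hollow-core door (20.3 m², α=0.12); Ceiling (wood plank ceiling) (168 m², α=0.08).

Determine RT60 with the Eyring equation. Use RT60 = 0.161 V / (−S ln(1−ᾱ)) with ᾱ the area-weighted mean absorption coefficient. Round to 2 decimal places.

Total surface area S = 168 + 713.3 + 20.4 + 20.3 + 168 = 1090.0 m².
Absorption A = 168·0.35 + 713.3·0.18 + 20.4·0.22 + 20.3·0.12 + 168·0.08 = 207.558 sabins.
ᾱ = 207.558 / 1090.0 = 0.1904.
−S·ln(1−ᾱ) = −1090.0 × ln(1 − 0.1904) = 230.224.
V = 21 × 8 × 13 = 2184 m³.
T = 0.161·V/[−S·ln(1−ᾱ)] = 0.161·2184/230.224 = 1.53 s.

1.53 s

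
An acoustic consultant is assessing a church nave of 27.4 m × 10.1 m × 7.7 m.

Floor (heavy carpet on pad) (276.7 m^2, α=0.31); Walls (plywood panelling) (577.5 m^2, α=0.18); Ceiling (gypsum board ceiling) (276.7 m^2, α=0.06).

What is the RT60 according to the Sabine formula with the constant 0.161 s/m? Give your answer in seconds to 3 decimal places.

A = Σ Sᵢαᵢ = 276.7·0.31 + 577.5·0.18 + 276.7·0.06 = 206.329 sabins.
V = 27.4·10.1·7.7 = 2130.898 m³.
Sabine: RT60 = 0.161 × 2130.898 / 206.329 = 1.663 s.

1.663 sec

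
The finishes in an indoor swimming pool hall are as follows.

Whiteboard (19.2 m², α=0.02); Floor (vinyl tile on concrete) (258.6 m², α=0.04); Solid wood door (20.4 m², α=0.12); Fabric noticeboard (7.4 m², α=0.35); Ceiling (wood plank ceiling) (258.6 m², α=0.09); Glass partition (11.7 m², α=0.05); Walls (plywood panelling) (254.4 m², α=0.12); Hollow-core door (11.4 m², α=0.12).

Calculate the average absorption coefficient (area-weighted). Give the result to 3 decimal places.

0.085

Total surface area S = 841.7 m².
Weighted sum Σ Sα = 71.521.
ᾱ = A/S = 0.085.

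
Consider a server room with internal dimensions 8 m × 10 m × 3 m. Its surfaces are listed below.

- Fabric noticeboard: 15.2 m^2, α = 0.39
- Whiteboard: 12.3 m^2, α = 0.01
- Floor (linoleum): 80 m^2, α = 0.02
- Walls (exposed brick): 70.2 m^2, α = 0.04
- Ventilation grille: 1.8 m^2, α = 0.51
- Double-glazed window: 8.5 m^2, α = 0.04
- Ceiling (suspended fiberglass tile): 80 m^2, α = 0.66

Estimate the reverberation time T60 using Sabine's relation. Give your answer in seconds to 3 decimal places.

0.599 s

Equivalent absorption area: A = 15.2·0.39 + 12.3·0.01 + 80·0.02 + 70.2·0.04 + 1.8·0.51 + 8.5·0.04 + 80·0.66 = 64.517 m^2.
Room volume: 240 m³.
RT60 = 0.161 · V / A = 0.161 × 240 / 64.517 = 0.599 s.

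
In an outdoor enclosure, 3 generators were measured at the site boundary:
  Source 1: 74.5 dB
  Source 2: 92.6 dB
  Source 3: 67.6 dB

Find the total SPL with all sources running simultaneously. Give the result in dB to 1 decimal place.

Sum in the linear (power) domain: Σ 10^(Lᵢ/10) = 10^(74.5/10) + 10^(92.6/10) + 10^(67.6/10) = 1.854e+09.
Combined level = 10 log₁₀(1.854e+09) = 92.7 dB.

92.7 dB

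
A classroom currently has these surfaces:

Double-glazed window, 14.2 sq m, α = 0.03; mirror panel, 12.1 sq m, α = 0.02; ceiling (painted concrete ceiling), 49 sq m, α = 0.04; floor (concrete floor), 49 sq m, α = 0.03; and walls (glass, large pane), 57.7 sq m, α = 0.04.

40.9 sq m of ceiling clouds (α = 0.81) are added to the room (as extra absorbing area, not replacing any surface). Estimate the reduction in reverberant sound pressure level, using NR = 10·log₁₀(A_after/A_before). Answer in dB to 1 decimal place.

7.9 dB

Equivalent absorption area: A_before = 14.2*0.03 + 12.1*0.02 + 49*0.04 + 49*0.03 + 57.7*0.04 = 6.406 sq m.
Treatment contributes 40.9·0.81 = 33.129 sabins.
A_after = 6.406 + 33.129 = 39.535 sabins.
NR = 10·log₁₀(39.535/6.406) = 7.9 dB.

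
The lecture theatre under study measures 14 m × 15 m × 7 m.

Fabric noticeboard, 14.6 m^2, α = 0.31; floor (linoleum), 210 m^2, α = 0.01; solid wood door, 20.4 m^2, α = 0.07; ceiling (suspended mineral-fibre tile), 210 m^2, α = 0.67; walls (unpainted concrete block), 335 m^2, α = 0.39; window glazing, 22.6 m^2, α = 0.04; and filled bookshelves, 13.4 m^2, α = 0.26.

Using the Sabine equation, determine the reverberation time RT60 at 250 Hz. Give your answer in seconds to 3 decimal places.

0.834 sec

Equivalent absorption area: A = 14.6·0.31 + 210·0.01 + 20.4·0.07 + 210·0.67 + 335·0.39 + 22.6·0.04 + 13.4·0.26 = 283.792 m^2.
V = 14·15·7 = 1470 m³.
T = 0.161 V/A = 0.161·1470/283.792 = 0.834 s.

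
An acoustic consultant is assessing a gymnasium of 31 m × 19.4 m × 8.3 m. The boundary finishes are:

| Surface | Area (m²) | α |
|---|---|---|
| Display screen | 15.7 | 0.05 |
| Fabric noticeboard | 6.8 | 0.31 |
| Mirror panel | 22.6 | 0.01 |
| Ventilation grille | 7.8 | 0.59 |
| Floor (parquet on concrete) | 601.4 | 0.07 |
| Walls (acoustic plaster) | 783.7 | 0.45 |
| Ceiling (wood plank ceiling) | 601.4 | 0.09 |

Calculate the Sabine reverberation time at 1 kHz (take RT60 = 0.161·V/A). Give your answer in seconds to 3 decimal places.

Total absorption A = 15.7·0.05 + 6.8·0.31 + 22.6·0.01 + 7.8·0.59 + 601.4·0.07 + 783.7·0.45 + 601.4·0.09
  = 0.785 + 2.108 + 0.226 + 4.602 + 42.098 + 352.665 + 54.126 = 456.610 m² sabins.
V = 31·19.4·8.3 = 4991.62 m³.
T = 0.161 V/A = 0.161·4991.62/456.610 = 1.760 s.

1.760 s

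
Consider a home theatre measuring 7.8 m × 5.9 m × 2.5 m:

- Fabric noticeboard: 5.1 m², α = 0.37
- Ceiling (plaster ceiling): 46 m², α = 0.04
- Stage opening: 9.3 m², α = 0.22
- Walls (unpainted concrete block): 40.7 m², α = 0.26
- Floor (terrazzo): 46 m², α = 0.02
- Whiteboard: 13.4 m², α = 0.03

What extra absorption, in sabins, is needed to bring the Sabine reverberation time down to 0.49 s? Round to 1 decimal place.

20.1 sabins

A₁ = Σ Sᵢαᵢ = 5.1×0.37 + 46×0.04 + 9.3×0.22 + 40.7×0.26 + 46×0.02 + 13.4×0.03 = 17.677 sabins.
V = 115.05 m³. Required absorption A₂ = 0.161 × 115.05 / 0.49 = 37.802 sabins.
ΔA = A₂ − A₁ = 37.802 − 17.677 = 20.1 sabins.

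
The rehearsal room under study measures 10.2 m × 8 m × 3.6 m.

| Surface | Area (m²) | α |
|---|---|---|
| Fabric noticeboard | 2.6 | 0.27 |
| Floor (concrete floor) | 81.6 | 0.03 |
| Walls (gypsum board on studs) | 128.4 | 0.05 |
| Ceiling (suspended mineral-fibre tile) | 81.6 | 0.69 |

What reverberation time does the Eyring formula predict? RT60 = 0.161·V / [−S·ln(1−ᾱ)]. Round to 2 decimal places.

0.63 sec

Total surface area S = 2.6 + 81.6 + 128.4 + 81.6 = 294.2 m².
Σ(Sᵢαᵢ) = 2.6×0.27 + 81.6×0.03 + 128.4×0.05 + 81.6×0.69 = 65.874.
ᾱ = 65.874 / 294.2 = 0.2239.
Eyring denominator: −S ln(1−ᾱ) = 74.572.
V = 10.2 × 8 × 3.6 = 293.76 m³.
RT60 = 0.161 × 293.76 / 74.572 = 0.63 s.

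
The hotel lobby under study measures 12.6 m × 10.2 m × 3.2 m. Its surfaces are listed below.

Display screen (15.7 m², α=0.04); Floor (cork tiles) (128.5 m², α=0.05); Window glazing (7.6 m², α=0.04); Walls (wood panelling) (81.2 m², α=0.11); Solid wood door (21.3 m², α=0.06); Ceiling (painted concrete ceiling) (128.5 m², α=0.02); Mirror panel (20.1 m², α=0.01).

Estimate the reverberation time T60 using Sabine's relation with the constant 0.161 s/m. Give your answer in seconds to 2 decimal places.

3.26 sec

A = Σ Sᵢαᵢ = 15.7×0.04 + 128.5×0.05 + 7.6×0.04 + 81.2×0.11 + 21.3×0.06 + 128.5×0.02 + 20.1×0.01 = 20.338 sabins.
Volume V = 12.6 × 10.2 × 3.2 = 411.264 m³.
Sabine: RT60 = 0.161 × 411.264 / 20.338 = 3.26 s.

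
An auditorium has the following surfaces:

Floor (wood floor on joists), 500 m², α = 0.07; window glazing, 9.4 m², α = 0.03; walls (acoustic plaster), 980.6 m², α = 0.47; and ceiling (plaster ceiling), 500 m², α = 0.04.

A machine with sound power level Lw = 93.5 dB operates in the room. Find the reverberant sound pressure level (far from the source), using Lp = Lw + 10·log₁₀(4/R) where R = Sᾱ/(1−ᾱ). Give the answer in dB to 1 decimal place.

71.1 dB

A = 516.164 sabins; S = 1990.0 m².
ᾱ = 516.164/1990.0 = 0.2594; R = Sᾱ/(1−ᾱ) = 516.164/(1−0.2594) = 696.954 m².
Lp = 93.5 + 10·log₁₀(4/696.954) = 93.5 + (-22.41) = 71.1 dB.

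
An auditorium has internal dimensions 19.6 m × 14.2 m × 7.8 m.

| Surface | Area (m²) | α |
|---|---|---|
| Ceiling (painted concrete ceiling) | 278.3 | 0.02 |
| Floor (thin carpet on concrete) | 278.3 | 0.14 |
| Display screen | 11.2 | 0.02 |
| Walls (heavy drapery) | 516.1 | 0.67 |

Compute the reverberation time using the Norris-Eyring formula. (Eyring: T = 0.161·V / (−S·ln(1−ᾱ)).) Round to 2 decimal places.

S = Σ Sᵢ = 1083.9 m².
Absorption A = 278.3·0.02 + 278.3·0.14 + 11.2·0.02 + 516.1·0.67 = 390.539 sabins.
Mean coefficient ᾱ = A/S = 0.3603.
Eyring denominator: −S ln(1−ᾱ) = 484.239.
V = 19.6 × 14.2 × 7.8 = 2170.896 m³.
RT60 = 0.161 × 2170.896 / 484.239 = 0.72 s.

0.72 seconds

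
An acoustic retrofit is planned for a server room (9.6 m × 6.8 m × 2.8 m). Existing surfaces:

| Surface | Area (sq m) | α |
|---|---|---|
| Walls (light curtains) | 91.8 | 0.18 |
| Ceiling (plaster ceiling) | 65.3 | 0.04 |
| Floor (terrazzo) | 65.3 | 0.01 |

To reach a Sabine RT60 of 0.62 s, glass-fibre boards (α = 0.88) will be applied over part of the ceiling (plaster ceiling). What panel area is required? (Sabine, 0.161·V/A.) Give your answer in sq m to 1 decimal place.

32.9

Total absorption A₁ = 91.8×0.18 + 65.3×0.04 + 65.3×0.01
  = 16.524 + 2.612 + 0.653 = 19.789 sq m sabins.
V = 182.784 m³. Target absorption A₂ = 0.161 × 182.784 / 0.62 = 47.465 sabins.
ΔA needed = 47.465 − 19.789 = 27.676 sabins.
Each sq m of panel replacing the ceiling (plaster ceiling) adds (0.88 − 0.04) = 0.84 sabins.
Panel area = 27.676 / 0.84 = 32.9 sq m.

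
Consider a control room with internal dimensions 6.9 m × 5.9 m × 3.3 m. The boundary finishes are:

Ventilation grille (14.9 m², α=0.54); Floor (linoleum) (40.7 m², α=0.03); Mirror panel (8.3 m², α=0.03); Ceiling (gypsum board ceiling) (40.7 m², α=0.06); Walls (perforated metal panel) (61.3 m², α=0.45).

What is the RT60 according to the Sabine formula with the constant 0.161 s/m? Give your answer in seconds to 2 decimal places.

A = Σ Sᵢαᵢ = 14.9×0.54 + 40.7×0.03 + 8.3×0.03 + 40.7×0.06 + 61.3×0.45 = 39.543 sabins.
Volume V = 6.9 × 5.9 × 3.3 = 134.343 m³.
Sabine: RT60 = 0.161 × 134.343 / 39.543 = 0.55 s.

0.55 sec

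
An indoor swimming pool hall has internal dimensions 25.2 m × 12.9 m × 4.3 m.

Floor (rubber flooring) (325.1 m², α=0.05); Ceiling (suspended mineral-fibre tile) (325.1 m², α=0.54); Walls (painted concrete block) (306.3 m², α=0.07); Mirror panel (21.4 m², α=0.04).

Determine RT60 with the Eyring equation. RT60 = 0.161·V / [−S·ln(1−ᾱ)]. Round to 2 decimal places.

Total surface area S = 325.1 + 325.1 + 306.3 + 21.4 = 977.9 m².
Σ(Sᵢαᵢ) = 325.1×0.05 + 325.1×0.54 + 306.3×0.07 + 21.4×0.04 = 214.106.
Mean coefficient ᾱ = A/S = 0.2189.
−S·ln(1−ᾱ) = −977.9 × ln(1 − 0.2189) = 241.592.
V = 25.2 × 12.9 × 4.3 = 1397.844 m³.
RT60 = 0.161 × 1397.844 / 241.592 = 0.93 s.

0.93 s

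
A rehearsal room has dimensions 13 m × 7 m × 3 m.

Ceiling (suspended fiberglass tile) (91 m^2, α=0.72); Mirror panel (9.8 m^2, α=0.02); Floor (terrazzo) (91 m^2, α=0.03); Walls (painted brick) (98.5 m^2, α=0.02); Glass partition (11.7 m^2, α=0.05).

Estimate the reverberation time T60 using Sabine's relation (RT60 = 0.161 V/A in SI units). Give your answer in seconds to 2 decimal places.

Equivalent absorption area: A = 91·0.72 + 9.8·0.02 + 91·0.03 + 98.5·0.02 + 11.7·0.05 = 71.001 m^2.
V = 13·7·3 = 273 m³.
Sabine: RT60 = 0.161 × 273 / 71.001 = 0.62 s.

0.62 sec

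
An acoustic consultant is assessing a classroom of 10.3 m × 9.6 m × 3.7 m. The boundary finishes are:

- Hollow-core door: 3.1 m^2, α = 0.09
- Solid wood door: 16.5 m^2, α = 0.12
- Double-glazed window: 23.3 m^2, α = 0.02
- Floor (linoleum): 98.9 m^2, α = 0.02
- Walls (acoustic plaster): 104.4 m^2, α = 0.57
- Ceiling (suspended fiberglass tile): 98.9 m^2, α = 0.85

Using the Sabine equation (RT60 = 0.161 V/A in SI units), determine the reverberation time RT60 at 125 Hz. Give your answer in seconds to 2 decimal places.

Summing Sᵢαᵢ: 0.279 + 1.980 + 0.466 + 1.978 + 59.508 + 84.065 → A = 148.276 sabins.
Volume V = 10.3 × 9.6 × 3.7 = 365.856 m³.
RT60 = 0.161 · V / A = 0.161 × 365.856 / 148.276 = 0.40 s.

0.40 s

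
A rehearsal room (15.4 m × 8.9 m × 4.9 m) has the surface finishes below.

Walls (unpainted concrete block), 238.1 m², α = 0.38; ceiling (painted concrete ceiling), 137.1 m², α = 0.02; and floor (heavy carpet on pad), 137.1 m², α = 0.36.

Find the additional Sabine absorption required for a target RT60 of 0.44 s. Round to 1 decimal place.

A₁ = Σ Sᵢαᵢ = 238.1×0.38 + 137.1×0.02 + 137.1×0.36 = 142.576 sabins.
Target A₂ = 0.161·671.594/0.44 = 245.742 sabins (V = 671.594 m³).
ΔA = A₂ − A₁ = 245.742 − 142.576 = 103.2 sabins.

103.2 sabins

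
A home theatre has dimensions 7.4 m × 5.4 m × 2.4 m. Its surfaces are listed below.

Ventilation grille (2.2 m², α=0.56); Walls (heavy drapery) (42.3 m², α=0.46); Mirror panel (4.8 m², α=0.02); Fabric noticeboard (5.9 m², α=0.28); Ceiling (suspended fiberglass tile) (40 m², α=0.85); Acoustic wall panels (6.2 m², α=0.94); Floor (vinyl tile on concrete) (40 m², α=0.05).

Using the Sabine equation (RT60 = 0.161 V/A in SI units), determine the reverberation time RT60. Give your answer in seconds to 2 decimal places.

0.24 seconds

Summing Sᵢαᵢ: 1.232 + 19.458 + 0.096 + 1.652 + 34.000 + 5.828 + 2.000 → A = 64.266 sabins.
Room volume: 95.904 m³.
RT60 = 0.161 · V / A = 0.161 × 95.904 / 64.266 = 0.24 s.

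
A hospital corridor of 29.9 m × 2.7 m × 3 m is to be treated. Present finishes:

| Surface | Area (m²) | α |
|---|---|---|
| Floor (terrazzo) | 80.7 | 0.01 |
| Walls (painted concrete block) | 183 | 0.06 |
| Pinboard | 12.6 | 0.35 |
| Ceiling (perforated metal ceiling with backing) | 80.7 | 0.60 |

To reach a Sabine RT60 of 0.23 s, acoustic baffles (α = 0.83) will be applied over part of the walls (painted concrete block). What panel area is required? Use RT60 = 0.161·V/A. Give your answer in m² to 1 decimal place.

136.3

Summing Sᵢαᵢ: 0.807 + 10.980 + 4.410 + 48.420 → A₁ = 64.617 sabins.
Required A₂ = 0.161·242.19/0.23 = 169.533 sabins.
Absorption to add: 169.533 − 64.617 = 104.916 sabins.
Net gain per m²: Δα = 0.83 − 0.06 = 0.77.
Area = ΔA/Δα = 104.916/0.77 = 136.3 m².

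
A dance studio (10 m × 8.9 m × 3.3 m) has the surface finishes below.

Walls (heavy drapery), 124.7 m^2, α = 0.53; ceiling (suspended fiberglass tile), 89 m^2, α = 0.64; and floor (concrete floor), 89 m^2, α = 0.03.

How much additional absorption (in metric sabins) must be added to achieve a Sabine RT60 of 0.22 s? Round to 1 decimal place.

Equivalent absorption area: A₁ = 124.7·0.53 + 89·0.64 + 89·0.03 = 125.721 m^2.
V = 293.7 m³. Required absorption A₂ = 0.161 × 293.7 / 0.22 = 214.935 sabins.
Additional absorption ΔA = 214.935 − 125.721 = 89.2 sabins.

89.2 sabins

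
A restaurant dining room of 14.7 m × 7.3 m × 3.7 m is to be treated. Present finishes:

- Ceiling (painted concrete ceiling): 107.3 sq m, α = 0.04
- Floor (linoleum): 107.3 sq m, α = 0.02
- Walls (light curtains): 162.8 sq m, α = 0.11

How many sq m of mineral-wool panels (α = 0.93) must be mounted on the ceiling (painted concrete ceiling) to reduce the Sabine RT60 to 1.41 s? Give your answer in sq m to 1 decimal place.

23.6

Equivalent absorption area: A₁ = 107.3·0.04 + 107.3·0.02 + 162.8·0.11 = 24.346 sq m.
Required A₂ = 0.161·397.047/1.41 = 45.337 sabins.
Absorption to add: 45.337 − 24.346 = 20.991 sabins.
Net gain per sq m: Δα = 0.93 − 0.04 = 0.89.
Area = ΔA/Δα = 20.991/0.89 = 23.6 sq m.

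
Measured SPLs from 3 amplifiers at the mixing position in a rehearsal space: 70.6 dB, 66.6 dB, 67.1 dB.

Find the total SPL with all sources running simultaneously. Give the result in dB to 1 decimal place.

Converting to relative power and adding: 10^(70.6/10) + 10^(66.6/10) + 10^(67.1/10) = 2.118e+07.
L_total = 10·log₁₀(2.118e+07) = 73.3 dB.

73.3 dB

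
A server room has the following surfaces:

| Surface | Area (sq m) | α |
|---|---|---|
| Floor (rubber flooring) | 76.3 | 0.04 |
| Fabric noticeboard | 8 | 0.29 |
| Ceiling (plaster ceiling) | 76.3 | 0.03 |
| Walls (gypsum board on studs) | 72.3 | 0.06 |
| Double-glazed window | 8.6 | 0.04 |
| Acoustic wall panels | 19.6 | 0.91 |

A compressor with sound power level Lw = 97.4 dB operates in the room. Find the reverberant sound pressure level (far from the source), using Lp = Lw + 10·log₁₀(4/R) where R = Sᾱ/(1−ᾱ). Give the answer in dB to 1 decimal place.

88.1 dB

Σ(Sᵢαᵢ) = 76.3·0.04 + 8·0.29 + 76.3·0.03 + 72.3·0.06 + 8.6·0.04 + 19.6·0.91 = 30.179; total area S = 261.1 sq m.
ᾱ = 30.179/261.1 = 0.1156; R = Sᾱ/(1−ᾱ) = 30.179/(1−0.1156) = 34.124 sq m.
Lp = 97.4 + 10·log₁₀(4/34.124) = 97.4 + (-9.31) = 88.1 dB.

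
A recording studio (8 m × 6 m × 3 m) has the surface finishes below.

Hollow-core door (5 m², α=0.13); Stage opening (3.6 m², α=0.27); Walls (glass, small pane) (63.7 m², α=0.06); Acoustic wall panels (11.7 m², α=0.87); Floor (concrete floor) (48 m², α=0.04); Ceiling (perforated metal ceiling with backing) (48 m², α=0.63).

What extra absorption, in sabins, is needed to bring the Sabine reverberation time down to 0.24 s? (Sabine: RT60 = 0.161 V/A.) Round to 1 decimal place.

48.8 sabins

Summing Sᵢαᵢ: 0.650 + 0.972 + 3.822 + 10.179 + 1.920 + 30.240 → A₁ = 47.783 sabins.
For T = 0.24 s, need A₂ = 0.161·V/T = 0.161·144/0.24 = 96.600 sabins.
Shortfall: 96.600 − 47.783 = 48.8 sabins.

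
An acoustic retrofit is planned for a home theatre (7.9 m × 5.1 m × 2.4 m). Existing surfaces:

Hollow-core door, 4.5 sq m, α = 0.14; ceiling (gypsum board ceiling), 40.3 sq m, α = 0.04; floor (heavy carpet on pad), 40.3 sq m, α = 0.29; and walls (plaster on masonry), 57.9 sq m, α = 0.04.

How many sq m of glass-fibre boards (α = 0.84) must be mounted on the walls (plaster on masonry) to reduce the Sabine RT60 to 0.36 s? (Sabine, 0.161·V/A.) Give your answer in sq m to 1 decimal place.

33.7

Summing Sᵢαᵢ: 0.630 + 1.612 + 11.687 + 2.316 → A₁ = 16.245 sabins.
Required A₂ = 0.161·96.696/0.36 = 43.245 sabins.
Absorption to add: 43.245 − 16.245 = 27.000 sabins.
Each sq m of panel replacing the walls (plaster on masonry) adds (0.84 − 0.04) = 0.80 sabins.
Area = ΔA/Δα = 27.000/0.80 = 33.7 sq m.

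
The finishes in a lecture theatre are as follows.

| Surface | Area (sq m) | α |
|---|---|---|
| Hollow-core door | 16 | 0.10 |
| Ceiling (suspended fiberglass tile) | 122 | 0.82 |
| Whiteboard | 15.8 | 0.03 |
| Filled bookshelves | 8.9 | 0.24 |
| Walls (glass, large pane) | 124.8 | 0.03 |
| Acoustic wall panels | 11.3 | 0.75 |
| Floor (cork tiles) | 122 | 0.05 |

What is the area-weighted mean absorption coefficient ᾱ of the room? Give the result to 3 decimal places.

S = Σ Sᵢ = 16 + 122 + 15.8 + 8.9 + 124.8 + 11.3 + 122 = 420.8 sq m.
Σ(Sᵢαᵢ) = 16*0.10 + 122*0.82 + 15.8*0.03 + 8.9*0.24 + 124.8*0.03 + 11.3*0.75 + 122*0.05 = 122.569.
ᾱ = 122.569 / 420.8 = 0.291.

0.291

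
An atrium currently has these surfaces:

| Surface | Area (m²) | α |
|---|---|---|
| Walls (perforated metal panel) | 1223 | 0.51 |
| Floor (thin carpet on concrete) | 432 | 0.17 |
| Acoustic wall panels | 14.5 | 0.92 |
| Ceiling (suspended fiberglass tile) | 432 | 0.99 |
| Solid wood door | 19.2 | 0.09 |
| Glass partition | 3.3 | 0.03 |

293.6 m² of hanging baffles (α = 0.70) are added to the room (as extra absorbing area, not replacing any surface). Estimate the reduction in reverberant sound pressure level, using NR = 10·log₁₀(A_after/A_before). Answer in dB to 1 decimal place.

Summing Sᵢαᵢ: 623.730 + 73.440 + 13.340 + 427.680 + 1.728 + 0.099 → A_before = 1140.017 sabins.
Added absorption = 293.6 × 0.70 = 205.520 sabins.
A_after = 1140.017 + 205.520 = 1345.537 sabins.
NR = 10·log₁₀(1345.537/1140.017) = 0.7 dB.

0.7 dB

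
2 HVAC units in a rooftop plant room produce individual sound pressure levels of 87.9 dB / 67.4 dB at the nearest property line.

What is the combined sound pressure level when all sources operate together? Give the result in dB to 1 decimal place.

Sum in the linear (power) domain: Σ 10^(Lᵢ/10) = 10^(87.9/10) + 10^(67.4/10) = 6.221e+08.
Combined level = 10 log₁₀(6.221e+08) = 87.9 dB.

87.9 dB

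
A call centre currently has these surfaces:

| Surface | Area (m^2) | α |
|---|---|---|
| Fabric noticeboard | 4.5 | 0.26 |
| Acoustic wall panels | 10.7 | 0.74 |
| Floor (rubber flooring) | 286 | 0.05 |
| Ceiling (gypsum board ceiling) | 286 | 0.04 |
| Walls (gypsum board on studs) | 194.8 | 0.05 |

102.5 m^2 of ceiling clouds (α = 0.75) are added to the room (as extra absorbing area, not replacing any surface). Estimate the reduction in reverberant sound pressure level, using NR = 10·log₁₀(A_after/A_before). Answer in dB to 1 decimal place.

4.4 dB

A_before = Σ Sᵢαᵢ = 4.5·0.26 + 10.7·0.74 + 286·0.05 + 286·0.04 + 194.8·0.05 = 44.568 sabins.
Treatment contributes 102.5·0.75 = 76.875 sabins.
New total A_after = 121.443 sabins.
Reduction = 10 log₁₀(A_after/A_before) = 10 log₁₀(2.7249) = 4.4 dB.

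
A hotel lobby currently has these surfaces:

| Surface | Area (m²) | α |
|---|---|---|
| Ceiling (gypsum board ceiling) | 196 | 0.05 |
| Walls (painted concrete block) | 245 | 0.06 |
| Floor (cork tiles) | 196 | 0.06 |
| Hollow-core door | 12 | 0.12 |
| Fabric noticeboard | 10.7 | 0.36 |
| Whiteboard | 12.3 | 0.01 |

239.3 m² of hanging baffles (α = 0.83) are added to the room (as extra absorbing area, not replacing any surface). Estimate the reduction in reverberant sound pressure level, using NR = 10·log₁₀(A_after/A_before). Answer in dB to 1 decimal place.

A_before = Σ Sᵢαᵢ = 196×0.05 + 245×0.06 + 196×0.06 + 12×0.12 + 10.7×0.36 + 12.3×0.01 = 41.675 sabins.
Added absorption = 239.3 × 0.83 = 198.619 sabins.
New total A_after = 240.294 sabins.
Reduction = 10 log₁₀(A_after/A_before) = 10 log₁₀(5.7659) = 7.6 dB.

7.6 dB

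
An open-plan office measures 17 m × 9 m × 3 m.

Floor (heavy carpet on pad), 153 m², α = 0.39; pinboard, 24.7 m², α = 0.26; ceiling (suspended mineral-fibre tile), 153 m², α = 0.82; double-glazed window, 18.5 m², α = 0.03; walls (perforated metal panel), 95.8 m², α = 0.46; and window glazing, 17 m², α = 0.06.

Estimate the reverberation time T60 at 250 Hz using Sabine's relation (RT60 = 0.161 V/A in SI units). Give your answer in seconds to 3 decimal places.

A = Σ Sᵢαᵢ = 153·0.39 + 24.7·0.26 + 153·0.82 + 18.5·0.03 + 95.8·0.46 + 17·0.06 = 237.195 sabins.
Volume V = 17 × 9 × 3 = 459 m³.
RT60 = 0.161 · V / A = 0.161 × 459 / 237.195 = 0.312 s.

0.312 s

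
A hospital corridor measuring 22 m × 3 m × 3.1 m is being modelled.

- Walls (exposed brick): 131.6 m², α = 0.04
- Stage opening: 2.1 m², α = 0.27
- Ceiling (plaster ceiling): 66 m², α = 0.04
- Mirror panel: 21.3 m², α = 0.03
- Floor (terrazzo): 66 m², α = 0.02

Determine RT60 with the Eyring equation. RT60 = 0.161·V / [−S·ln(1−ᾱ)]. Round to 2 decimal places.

Total surface area S = 131.6 + 2.1 + 66 + 21.3 + 66 = 287.0 m².
Σ(Sᵢαᵢ) = 131.6·0.04 + 2.1·0.27 + 66·0.04 + 21.3·0.03 + 66·0.02 = 10.430.
Mean coefficient ᾱ = A/S = 0.0363.
−S·ln(1−ᾱ) = −287.0 × ln(1 − 0.0363) = 10.612.
V = 22 × 3 × 3.1 = 204.6 m³.
T = 0.161·V/[−S·ln(1−ᾱ)] = 0.161·204.6/10.612 = 3.10 s.

3.10 seconds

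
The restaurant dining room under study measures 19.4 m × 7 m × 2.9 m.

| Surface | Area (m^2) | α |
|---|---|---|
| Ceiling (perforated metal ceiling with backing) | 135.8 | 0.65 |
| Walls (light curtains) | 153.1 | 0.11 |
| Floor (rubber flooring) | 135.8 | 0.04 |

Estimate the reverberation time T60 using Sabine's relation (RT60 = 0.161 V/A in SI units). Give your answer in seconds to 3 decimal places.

Summing Sᵢαᵢ: 88.270 + 16.841 + 5.432 → A = 110.543 sabins.
Room volume: 393.82 m³.
Sabine: RT60 = 0.161 × 393.82 / 110.543 = 0.574 s.

0.574 sec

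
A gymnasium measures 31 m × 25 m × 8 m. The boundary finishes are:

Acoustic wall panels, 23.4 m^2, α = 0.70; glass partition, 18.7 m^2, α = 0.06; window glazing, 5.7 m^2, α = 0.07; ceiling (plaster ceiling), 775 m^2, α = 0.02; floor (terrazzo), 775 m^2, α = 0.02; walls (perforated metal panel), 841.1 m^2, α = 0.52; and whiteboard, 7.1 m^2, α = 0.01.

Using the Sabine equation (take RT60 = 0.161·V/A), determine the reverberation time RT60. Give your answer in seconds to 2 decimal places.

Summing Sᵢαᵢ: 16.380 + 1.122 + 0.399 + 15.500 + 15.500 + 437.372 + 0.071 → A = 486.344 sabins.
V = 31·25·8 = 6200 m³.
RT60 = 0.161 · V / A = 0.161 × 6200 / 486.344 = 2.05 s.

2.05 sec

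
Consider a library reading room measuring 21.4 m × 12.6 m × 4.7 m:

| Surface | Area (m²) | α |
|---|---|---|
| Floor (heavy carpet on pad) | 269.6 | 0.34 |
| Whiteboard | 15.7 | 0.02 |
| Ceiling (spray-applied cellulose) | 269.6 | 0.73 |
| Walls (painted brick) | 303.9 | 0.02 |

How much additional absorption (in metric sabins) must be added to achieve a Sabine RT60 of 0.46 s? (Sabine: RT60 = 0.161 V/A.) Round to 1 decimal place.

148.7 sabins

Total absorption A₁ = 269.6×0.34 + 15.7×0.02 + 269.6×0.73 + 303.9×0.02
  = 91.664 + 0.314 + 196.808 + 6.078 = 294.864 m² sabins.
Target A₂ = 0.161·1267.308/0.46 = 443.558 sabins (V = 1267.308 m³).
Shortfall: 443.558 − 294.864 = 148.7 sabins.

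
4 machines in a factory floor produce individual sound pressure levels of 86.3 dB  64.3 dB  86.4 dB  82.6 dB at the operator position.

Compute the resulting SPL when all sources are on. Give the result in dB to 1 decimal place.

Sum in the linear (power) domain: Σ 10^(Lᵢ/10) = 10^(86.3/10) + 10^(64.3/10) + 10^(86.4/10) + 10^(82.6/10) = 1.048e+09.
Combined level = 10 log₁₀(1.048e+09) = 90.2 dB.

90.2 dB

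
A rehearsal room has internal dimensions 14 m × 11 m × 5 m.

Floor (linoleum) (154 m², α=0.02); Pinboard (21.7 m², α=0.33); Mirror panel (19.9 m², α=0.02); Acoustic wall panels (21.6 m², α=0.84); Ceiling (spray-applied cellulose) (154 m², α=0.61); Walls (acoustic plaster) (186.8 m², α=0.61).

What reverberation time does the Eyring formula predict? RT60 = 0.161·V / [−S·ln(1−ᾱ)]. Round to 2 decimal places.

Total surface area S = 154 + 21.7 + 19.9 + 21.6 + 154 + 186.8 = 558.0 m².
Σ(Sᵢαᵢ) = 154·0.02 + 21.7·0.33 + 19.9·0.02 + 21.6·0.84 + 154·0.61 + 186.8·0.61 = 236.671.
ᾱ = 236.671 / 558.0 = 0.4241.
Eyring denominator: −S ln(1−ᾱ) = 307.916.
V = 14 × 11 × 5 = 770 m³.
RT60 = 0.161 × 770 / 307.916 = 0.40 s.

0.40 s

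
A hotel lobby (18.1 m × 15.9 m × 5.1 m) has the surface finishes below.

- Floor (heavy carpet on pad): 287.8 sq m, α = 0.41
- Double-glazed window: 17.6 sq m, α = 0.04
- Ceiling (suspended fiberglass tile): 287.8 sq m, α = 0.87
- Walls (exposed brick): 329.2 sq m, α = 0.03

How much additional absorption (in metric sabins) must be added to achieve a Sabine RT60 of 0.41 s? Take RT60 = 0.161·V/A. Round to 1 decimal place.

197.4 sabins

Equivalent absorption area: A₁ = 287.8·0.41 + 17.6·0.04 + 287.8·0.87 + 329.2·0.03 = 378.964 sq m.
Target A₂ = 0.161·1467.729/0.41 = 576.352 sabins (V = 1467.729 m³).
ΔA = A₂ − A₁ = 576.352 − 378.964 = 197.4 sabins.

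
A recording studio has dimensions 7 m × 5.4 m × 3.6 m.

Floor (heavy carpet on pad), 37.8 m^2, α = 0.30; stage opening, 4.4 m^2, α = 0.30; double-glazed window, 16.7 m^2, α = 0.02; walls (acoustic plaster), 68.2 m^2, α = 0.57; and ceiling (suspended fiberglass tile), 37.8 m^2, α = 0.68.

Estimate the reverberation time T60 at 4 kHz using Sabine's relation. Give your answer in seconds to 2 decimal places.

A = Σ Sᵢαᵢ = 37.8·0.30 + 4.4·0.30 + 16.7·0.02 + 68.2·0.57 + 37.8·0.68 = 77.572 sabins.
Volume V = 7 × 5.4 × 3.6 = 136.08 m³.
Sabine: RT60 = 0.161 × 136.08 / 77.572 = 0.28 s.

0.28 s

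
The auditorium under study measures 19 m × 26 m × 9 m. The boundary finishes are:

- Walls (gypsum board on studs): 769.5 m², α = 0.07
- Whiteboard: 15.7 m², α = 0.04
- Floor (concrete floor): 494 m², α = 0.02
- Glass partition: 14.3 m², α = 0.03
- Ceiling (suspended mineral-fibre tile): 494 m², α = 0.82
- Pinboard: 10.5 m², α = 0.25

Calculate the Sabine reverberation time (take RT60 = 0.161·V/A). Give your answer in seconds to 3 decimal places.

1.515 seconds

Total absorption A = 769.5×0.07 + 15.7×0.04 + 494×0.02 + 14.3×0.03 + 494×0.82 + 10.5×0.25
  = 53.865 + 0.628 + 9.880 + 0.429 + 405.080 + 2.625 = 472.507 m² sabins.
Room volume: 4446 m³.
Sabine: RT60 = 0.161 × 4446 / 472.507 = 1.515 s.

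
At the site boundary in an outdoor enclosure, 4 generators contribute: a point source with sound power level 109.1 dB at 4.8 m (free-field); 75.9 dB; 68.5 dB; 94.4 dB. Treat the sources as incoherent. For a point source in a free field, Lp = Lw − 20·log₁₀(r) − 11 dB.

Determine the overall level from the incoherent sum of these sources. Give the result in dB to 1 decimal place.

94.9 dB

Source at 4.8 m: Lp = 109.1 − 20·log₁₀(4.8) − 11 = 84.5 dB.
Sum in the linear (power) domain: Σ 10^(Lᵢ/10) = 10^(84.5/10) + 10^(75.9/10) + 10^(68.5/10) + 10^(94.4/10) = 3.082e+09.
L_total = 10·log₁₀(3.082e+09) = 94.9 dB.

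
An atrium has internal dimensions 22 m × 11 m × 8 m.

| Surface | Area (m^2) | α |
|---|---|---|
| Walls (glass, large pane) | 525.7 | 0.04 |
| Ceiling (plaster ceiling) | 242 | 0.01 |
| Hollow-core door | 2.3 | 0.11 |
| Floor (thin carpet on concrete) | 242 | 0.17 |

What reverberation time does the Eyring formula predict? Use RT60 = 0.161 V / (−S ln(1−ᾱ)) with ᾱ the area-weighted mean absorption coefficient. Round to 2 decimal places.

Total surface area S = 525.7 + 242 + 2.3 + 242 = 1012.0 m^2.
Σ(Sᵢαᵢ) = 525.7·0.04 + 242·0.01 + 2.3·0.11 + 242·0.17 = 64.841.
ᾱ = 64.841 / 1012.0 = 0.0641.
Eyring denominator: −S ln(1−ᾱ) = 67.042.
V = 22 × 11 × 8 = 1936 m³.
RT60 = 0.161 × 1936 / 67.042 = 4.65 s.

4.65 s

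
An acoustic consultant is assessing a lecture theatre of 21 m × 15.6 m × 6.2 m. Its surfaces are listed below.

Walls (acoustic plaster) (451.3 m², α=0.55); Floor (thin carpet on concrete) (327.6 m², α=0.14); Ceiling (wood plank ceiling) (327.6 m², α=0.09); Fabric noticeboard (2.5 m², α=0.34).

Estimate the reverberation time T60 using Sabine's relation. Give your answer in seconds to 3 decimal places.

1.008 s

Total absorption A = 451.3·0.55 + 327.6·0.14 + 327.6·0.09 + 2.5·0.34
  = 248.215 + 45.864 + 29.484 + 0.850 = 324.413 m² sabins.
V = 21·15.6·6.2 = 2031.12 m³.
Sabine: RT60 = 0.161 × 2031.12 / 324.413 = 1.008 s.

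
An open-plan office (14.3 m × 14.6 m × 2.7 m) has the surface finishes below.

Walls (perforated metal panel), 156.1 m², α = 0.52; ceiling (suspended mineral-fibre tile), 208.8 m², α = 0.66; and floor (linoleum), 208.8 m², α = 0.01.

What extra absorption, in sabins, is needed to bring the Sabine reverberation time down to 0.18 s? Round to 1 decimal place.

Total absorption A₁ = 156.1*0.52 + 208.8*0.66 + 208.8*0.01
  = 81.172 + 137.808 + 2.088 = 221.068 m² sabins.
Target A₂ = 0.161·563.706/0.18 = 504.204 sabins (V = 563.706 m³).
ΔA = A₂ − A₁ = 504.204 − 221.068 = 283.1 sabins.

283.1 sabins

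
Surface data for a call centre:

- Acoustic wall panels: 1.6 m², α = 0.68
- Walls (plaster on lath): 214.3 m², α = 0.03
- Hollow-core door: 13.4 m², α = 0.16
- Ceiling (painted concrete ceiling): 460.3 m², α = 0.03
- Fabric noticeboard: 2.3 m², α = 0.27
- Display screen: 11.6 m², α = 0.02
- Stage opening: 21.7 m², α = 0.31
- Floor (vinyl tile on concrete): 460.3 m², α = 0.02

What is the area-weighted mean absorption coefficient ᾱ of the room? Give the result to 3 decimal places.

S = Σ Sᵢ = 1.6 + 214.3 + 13.4 + 460.3 + 2.3 + 11.6 + 21.7 + 460.3 = 1185.5 m².
Weighted sum Σ Sα = 40.256.
ᾱ = A/S = 0.034.

0.034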